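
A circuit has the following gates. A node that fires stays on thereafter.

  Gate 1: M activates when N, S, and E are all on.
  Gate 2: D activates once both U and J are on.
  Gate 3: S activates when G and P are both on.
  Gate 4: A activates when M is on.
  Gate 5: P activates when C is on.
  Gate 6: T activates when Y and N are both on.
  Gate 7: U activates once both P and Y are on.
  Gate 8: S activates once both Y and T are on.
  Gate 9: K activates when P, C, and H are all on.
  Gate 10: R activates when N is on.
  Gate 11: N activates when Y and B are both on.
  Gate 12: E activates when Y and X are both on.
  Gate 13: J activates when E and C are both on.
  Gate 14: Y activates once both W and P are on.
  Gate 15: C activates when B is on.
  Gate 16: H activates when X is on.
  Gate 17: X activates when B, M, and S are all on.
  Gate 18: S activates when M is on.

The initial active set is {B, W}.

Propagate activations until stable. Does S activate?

Gate 15: B on → C on.
Gate 5: C on → P on.
W and P are on, so Y activates (Gate 14).
Gate 11: Y and B on → N on.
Y and N are on, so T activates (Gate 6).
Gate 8: Y and T on → S on.

Yes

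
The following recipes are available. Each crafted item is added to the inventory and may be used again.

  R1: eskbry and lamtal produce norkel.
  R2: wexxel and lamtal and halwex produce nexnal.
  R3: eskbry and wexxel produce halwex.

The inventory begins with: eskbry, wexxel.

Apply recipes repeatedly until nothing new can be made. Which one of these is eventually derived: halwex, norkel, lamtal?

Using R3, eskbry and wexxel make halwex.
No rule produces lamtal, and it is not given. norkel would need eskbry and lamtal (R1), but lamtal is never obtained.

halwex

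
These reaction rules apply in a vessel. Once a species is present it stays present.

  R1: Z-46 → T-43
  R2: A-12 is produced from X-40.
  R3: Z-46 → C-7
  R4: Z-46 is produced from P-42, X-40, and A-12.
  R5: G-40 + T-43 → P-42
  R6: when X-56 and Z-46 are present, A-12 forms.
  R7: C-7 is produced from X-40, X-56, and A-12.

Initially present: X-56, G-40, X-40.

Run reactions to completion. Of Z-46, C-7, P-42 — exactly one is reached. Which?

X-40 present → A-12 forms (R2).
X-40, X-56, and A-12 present → C-7 forms (R7).
Z-46 would need P-42, X-40, and A-12 (R4), but P-42 never forms. P-42 would need G-40 and T-43 (R5), but T-43 never forms.

C-7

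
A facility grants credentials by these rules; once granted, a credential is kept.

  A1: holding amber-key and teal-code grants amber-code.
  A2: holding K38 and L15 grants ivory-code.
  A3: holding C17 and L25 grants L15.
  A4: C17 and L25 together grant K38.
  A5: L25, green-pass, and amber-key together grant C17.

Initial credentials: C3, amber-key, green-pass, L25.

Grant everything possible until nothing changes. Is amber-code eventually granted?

amber-code would need amber-key and teal-code (A1), but teal-code is never granted.

No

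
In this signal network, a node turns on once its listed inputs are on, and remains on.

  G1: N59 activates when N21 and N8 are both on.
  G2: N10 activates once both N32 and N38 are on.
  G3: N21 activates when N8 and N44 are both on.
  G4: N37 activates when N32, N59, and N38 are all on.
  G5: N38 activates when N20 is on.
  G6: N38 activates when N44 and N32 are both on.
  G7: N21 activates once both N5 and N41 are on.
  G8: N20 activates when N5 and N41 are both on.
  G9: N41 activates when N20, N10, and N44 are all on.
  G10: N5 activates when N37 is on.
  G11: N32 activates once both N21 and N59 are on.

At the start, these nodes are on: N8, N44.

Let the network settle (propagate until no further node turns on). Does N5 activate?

N8 and N44 are on, so N21 activates (G3).
N21 and N8 are on, so N59 activates (G1).
G11: N21 and N59 on → N32 on.
N44 and N32 are on, so N38 activates (G6).
G4: N32, N59, and N38 on → N37 on.
G10: N37 on → N5 on.

Yes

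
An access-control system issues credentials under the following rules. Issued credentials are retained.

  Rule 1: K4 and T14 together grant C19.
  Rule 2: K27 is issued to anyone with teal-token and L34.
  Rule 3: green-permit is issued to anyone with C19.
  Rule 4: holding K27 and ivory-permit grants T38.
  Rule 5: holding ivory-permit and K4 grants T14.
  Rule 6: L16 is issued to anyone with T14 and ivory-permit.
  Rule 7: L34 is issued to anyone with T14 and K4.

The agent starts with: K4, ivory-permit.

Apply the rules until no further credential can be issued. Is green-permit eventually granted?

Yes

Holding ivory-permit and K4 grants T14 (Rule 5).
Holding K4 and T14 grants C19 (Rule 1).
Holding C19 grants green-permit (Rule 3).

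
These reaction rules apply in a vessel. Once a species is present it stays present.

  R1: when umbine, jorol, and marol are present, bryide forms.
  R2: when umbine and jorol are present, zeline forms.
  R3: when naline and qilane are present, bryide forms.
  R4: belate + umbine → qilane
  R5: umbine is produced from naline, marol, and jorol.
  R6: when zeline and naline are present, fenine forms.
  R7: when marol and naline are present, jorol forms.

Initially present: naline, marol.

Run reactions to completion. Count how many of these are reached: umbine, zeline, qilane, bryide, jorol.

4

marol and naline present → jorol forms (R7).
naline, marol, and jorol present → umbine forms (R5).
umbine and jorol present → zeline forms (R2).
umbine, jorol, and marol present → bryide forms (R1).
umbine: reached.
zeline: reached.
qilane would need belate and umbine (R4), but belate never forms.
bryide: reached.
jorol: reached.
Reached: umbine, zeline, bryide, and jorol — 4 of the 5.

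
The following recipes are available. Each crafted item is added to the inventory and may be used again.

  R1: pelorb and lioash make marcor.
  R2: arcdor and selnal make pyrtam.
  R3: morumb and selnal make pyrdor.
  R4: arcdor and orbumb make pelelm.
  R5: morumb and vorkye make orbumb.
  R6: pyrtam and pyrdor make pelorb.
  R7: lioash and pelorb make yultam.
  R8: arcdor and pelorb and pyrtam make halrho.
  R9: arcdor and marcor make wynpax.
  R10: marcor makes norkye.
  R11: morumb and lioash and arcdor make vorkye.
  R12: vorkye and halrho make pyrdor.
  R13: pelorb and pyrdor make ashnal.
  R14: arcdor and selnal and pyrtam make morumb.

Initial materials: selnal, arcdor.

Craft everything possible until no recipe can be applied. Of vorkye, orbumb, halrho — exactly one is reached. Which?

arcdor and selnal → pyrtam (R2).
arcdor and selnal and pyrtam → morumb (R14).
morumb and selnal → pyrdor (R3).
pyrtam and pyrdor → pelorb (R6).
arcdor and pelorb and pyrtam → halrho (R8).
orbumb would need morumb and vorkye (R5), but vorkye is never obtained. vorkye would need morumb, lioash, and arcdor (R11), but lioash is never obtained.

halrho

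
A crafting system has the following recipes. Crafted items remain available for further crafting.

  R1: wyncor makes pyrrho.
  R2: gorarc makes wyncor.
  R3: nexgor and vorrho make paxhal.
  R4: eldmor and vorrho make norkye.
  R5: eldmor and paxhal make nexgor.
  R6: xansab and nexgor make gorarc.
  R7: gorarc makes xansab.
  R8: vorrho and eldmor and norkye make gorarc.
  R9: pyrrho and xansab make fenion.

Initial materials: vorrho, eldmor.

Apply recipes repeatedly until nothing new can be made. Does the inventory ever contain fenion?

Using R4, eldmor and vorrho make norkye.
Using R8, vorrho, eldmor, and norkye make gorarc.
Using R2, gorarc makes wyncor.
Using R7, gorarc makes xansab.
wyncor → pyrrho (R1).
pyrrho and xansab → fenion (R9).

Yes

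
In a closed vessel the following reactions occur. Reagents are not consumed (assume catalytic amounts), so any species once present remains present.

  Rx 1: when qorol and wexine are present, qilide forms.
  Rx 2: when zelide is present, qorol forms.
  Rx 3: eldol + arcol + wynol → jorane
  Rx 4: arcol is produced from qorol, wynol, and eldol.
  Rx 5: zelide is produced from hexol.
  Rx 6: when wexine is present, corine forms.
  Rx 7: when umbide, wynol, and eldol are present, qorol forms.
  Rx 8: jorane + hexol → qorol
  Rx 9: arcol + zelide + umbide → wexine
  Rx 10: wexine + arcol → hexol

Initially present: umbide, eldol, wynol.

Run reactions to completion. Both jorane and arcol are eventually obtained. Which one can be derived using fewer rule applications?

arcol: umbide, wynol, and eldol present → qorol forms (Rx 7). qorol, wynol, and eldol present → arcol forms (Rx 4). [2 rule applications]
jorane: umbide, wynol, and eldol present → qorol forms (Rx 7). qorol, wynol, and eldol present → arcol forms (Rx 4). eldol, arcol, and wynol present → jorane forms (Rx 3). [3 rule applications]
arcol needs fewer.

arcol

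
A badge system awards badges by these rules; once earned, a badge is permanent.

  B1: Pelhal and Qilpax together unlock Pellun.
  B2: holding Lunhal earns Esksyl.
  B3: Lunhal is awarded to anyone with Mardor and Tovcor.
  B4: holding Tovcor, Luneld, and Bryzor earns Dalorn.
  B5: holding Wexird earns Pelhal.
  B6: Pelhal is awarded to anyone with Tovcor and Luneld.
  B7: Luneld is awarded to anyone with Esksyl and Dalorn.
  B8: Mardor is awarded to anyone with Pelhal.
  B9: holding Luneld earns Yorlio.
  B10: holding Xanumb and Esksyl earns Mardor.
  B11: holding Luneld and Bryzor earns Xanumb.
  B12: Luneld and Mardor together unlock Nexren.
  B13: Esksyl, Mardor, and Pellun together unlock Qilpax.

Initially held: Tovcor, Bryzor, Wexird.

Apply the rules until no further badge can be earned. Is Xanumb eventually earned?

No

Xanumb would need Luneld and Bryzor (B11), but Luneld is never earned.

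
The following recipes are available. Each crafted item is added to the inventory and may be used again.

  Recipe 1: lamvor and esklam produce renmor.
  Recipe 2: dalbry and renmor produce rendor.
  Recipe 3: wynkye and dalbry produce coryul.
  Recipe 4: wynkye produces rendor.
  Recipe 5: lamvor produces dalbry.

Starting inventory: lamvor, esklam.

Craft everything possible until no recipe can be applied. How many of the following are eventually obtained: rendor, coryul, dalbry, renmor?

Using Recipe 1, lamvor and esklam make renmor.
Using Recipe 5, lamvor makes dalbry.
Using Recipe 2, dalbry and renmor make rendor.
rendor: reached.
coryul would need wynkye and dalbry (Recipe 3), but wynkye is never obtained.
dalbry: reached.
renmor: reached.
Reached: rendor, dalbry, and renmor — 3 of the 4.

3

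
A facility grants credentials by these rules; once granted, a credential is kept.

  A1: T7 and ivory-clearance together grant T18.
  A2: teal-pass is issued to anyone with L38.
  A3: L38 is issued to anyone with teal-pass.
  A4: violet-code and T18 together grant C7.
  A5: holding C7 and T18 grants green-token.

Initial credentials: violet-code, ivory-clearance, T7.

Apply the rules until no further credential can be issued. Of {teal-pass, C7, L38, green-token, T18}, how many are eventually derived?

3

Holding T7 and ivory-clearance grants T18 (A1).
Holding violet-code and T18 grants C7 (A4).
Holding C7 and T18 grants green-token (A5).
teal-pass would need L38 (A2), but L38 is never granted.
C7: reached.
L38 would need teal-pass (A3), but teal-pass is never granted.
green-token: reached.
T18: reached.
Reached: C7, green-token, and T18 — 3 of the 5.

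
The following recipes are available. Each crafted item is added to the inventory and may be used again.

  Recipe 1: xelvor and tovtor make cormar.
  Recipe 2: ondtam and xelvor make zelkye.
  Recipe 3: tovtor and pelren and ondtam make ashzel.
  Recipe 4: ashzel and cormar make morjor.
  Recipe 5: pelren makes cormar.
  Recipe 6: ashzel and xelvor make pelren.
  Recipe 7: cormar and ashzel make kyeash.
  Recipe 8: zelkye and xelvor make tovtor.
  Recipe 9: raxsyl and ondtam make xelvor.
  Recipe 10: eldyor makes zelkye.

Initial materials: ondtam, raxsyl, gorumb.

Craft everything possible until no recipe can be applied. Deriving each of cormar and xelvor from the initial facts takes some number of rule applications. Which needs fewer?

xelvor: Using Recipe 9, raxsyl and ondtam make xelvor. [1 rule application]
cormar: Using Recipe 9, raxsyl and ondtam make xelvor. Using Recipe 2, ondtam and xelvor make zelkye. Using Recipe 8, zelkye and xelvor make tovtor. Using Recipe 1, xelvor and tovtor make cormar. [4 rule applications]
xelvor needs fewer.

xelvor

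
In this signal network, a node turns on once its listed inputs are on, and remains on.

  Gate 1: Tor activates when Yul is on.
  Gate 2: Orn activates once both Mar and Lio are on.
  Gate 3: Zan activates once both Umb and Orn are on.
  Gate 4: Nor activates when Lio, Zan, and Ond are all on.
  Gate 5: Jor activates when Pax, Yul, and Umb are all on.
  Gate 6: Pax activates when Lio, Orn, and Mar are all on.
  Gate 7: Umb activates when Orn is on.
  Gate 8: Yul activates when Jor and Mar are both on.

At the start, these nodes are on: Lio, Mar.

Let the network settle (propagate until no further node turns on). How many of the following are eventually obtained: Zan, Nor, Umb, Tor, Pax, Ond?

3

Mar and Lio are on, so Orn activates (Gate 2).
Gate 6: Lio, Orn, and Mar on → Pax on.
Orn is on, so Umb activates (Gate 7).
Gate 3: Umb and Orn on → Zan on.
Zan: reached.
Nor would need Lio, Zan, and Ond (Gate 4), but Ond never turns on.
Umb: reached.
Tor would need Yul (Gate 1), but Yul never turns on.
Pax: reached.
No rule produces Ond, and it is not given.
Reached: Zan, Umb, and Pax — 3 of the 6.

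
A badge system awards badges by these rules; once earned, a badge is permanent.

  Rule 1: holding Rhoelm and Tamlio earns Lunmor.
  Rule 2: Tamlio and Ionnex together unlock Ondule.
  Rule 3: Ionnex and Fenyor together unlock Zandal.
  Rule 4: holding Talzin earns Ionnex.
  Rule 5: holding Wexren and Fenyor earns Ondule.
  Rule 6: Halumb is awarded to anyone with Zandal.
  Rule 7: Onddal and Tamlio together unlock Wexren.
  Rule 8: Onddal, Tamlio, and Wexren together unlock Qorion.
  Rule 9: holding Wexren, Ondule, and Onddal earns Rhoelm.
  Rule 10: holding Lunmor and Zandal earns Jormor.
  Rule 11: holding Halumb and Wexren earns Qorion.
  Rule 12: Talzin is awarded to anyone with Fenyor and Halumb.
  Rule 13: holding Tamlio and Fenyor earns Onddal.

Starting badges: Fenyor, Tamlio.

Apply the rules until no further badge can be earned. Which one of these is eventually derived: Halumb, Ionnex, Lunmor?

With Tamlio and Fenyor, Onddal is earned (Rule 13).
With Onddal and Tamlio, Wexren is earned (Rule 7).
With Wexren and Fenyor, Ondule is earned (Rule 5).
With Wexren, Ondule, and Onddal, Rhoelm is earned (Rule 9).
With Rhoelm and Tamlio, Lunmor is earned (Rule 1).
Halumb would need Zandal (Rule 6), but Zandal is never earned. Ionnex would need Talzin (Rule 4), but Talzin is never earned.

Lunmor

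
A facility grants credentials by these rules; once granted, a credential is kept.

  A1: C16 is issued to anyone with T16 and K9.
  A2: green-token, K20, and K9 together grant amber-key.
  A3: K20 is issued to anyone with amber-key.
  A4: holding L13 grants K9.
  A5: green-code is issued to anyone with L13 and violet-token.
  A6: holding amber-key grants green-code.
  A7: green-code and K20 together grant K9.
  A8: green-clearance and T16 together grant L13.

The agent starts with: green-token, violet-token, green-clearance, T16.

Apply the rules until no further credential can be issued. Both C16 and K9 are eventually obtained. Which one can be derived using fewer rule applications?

K9: Holding green-clearance and T16 grants L13 (A8). Holding L13 grants K9 (A4). [2 rule applications]
C16: Holding green-clearance and T16 grants L13 (A8). Holding L13 grants K9 (A4). Holding T16 and K9 grants C16 (A1). [3 rule applications]
K9 needs fewer.

K9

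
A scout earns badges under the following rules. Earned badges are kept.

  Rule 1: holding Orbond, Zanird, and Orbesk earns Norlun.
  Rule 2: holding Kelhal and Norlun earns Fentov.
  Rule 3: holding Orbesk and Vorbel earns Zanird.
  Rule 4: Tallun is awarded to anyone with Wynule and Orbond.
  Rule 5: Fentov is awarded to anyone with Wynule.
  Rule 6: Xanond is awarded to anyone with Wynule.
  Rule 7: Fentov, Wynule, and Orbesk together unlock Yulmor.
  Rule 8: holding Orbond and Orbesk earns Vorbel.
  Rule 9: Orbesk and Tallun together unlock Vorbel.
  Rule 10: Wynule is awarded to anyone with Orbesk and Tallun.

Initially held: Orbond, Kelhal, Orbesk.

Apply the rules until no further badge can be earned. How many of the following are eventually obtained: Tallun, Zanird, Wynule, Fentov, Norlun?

With Orbond and Orbesk, Vorbel is earned (Rule 8).
With Orbesk and Vorbel, Zanird is earned (Rule 3).
With Orbond, Zanird, and Orbesk, Norlun is earned (Rule 1).
With Kelhal and Norlun, Fentov is earned (Rule 2).
Tallun would need Wynule and Orbond (Rule 4), but Wynule is never earned.
Zanird: reached.
Wynule would need Orbesk and Tallun (Rule 10), but Tallun is never earned.
Fentov: reached.
Norlun: reached.
Reached: Zanird, Fentov, and Norlun — 3 of the 5.

3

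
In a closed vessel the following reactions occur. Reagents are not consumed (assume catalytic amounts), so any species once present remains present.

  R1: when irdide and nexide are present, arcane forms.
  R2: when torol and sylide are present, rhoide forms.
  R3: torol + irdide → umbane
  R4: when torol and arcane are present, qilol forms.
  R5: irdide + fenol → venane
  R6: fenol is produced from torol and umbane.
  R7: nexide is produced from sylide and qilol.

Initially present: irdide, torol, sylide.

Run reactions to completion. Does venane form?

Yes

torol and irdide present → umbane forms (R3).
torol and umbane present → fenol forms (R6).
irdide and fenol present → venane forms (R5).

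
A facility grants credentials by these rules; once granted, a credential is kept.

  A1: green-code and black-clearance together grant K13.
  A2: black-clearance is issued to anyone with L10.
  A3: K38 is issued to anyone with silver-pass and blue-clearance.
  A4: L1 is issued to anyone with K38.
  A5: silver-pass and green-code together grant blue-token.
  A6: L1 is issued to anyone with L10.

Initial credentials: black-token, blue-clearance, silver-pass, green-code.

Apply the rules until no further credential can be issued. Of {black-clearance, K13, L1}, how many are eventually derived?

Holding silver-pass and blue-clearance grants K38 (A3).
Holding K38 grants L1 (A4).
black-clearance would need L10 (A2), but L10 is never granted.
K13 would need green-code and black-clearance (A1), but black-clearance is never granted.
L1: reached.
Reached: L1 — 1 of the 3.

1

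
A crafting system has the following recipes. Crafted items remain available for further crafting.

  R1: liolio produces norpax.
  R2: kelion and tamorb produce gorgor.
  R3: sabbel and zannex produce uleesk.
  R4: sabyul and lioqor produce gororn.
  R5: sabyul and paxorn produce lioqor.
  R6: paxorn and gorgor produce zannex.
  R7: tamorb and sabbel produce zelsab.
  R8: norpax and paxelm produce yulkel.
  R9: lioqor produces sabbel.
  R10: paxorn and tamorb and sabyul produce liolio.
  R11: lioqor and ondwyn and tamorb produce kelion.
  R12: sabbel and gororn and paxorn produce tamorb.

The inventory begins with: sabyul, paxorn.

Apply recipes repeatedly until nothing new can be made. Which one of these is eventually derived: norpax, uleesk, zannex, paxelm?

norpax

Using R5, sabyul and paxorn make lioqor.
sabyul and lioqor → gororn (R4).
lioqor → sabbel (R9).
Using R12, sabbel, gororn, and paxorn make tamorb.
paxorn and tamorb and sabyul → liolio (R10).
liolio → norpax (R1).
zannex would need paxorn and gorgor (R6), but gorgor is never obtained. No rule produces paxelm, and it is not given. uleesk would need sabbel and zannex (R3), but zannex is never obtained.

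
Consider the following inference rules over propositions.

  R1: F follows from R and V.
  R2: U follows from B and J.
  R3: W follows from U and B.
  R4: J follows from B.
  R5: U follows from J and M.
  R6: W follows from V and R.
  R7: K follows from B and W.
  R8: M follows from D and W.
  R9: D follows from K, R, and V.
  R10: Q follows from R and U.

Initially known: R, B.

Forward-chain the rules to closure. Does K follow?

From B, R4 gives J.
B and J hold, so U follows (R2).
From U and B, R3 gives W.
B and W hold, so K follows (R7).

Yes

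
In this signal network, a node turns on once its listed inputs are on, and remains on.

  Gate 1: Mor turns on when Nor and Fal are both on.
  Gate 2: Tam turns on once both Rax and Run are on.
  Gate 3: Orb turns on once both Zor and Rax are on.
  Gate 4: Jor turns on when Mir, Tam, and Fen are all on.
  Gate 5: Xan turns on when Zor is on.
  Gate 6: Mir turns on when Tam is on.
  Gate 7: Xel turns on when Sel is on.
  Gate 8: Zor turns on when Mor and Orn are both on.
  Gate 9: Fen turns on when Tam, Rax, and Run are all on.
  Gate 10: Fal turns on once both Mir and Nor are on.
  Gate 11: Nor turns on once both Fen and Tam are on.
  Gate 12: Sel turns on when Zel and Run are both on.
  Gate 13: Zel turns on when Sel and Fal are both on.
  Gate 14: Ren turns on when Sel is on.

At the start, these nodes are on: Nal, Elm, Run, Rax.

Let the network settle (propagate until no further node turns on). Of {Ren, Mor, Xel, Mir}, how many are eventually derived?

Rax and Run are on, so Tam turns on (Gate 2).
Tam, Rax, and Run are on, so Fen turns on (Gate 9).
Gate 6: Tam on → Mir on.
Gate 11: Fen and Tam on → Nor on.
Gate 10: Mir and Nor on → Fal on.
Gate 1: Nor and Fal on → Mor on.
Ren would need Sel (Gate 14), but Sel never turns on.
Mor: reached.
Xel would need Sel (Gate 7), but Sel never turns on.
Mir: reached.
Reached: Mor and Mir — 2 of the 4.

2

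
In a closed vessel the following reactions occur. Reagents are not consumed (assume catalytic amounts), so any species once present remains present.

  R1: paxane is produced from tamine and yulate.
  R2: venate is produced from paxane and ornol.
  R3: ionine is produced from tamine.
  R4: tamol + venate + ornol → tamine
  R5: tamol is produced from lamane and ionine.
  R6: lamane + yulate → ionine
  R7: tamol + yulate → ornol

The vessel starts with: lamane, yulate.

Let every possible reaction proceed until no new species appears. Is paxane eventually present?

paxane would need tamine and yulate (R1), but tamine never forms.

No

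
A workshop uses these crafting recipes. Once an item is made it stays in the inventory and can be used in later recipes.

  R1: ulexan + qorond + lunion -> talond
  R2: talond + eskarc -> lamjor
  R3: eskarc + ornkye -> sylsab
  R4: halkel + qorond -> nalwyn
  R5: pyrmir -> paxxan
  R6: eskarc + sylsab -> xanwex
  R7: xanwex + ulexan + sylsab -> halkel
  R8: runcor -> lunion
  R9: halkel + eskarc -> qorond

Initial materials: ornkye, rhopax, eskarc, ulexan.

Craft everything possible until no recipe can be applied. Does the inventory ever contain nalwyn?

Yes

eskarc + ornkye -> sylsab (R3).
eskarc + sylsab -> xanwex (R6).
Using R7, xanwex, ulexan, and sylsab make halkel.
Using R9, halkel and eskarc make qorond.
halkel + qorond -> nalwyn (R4).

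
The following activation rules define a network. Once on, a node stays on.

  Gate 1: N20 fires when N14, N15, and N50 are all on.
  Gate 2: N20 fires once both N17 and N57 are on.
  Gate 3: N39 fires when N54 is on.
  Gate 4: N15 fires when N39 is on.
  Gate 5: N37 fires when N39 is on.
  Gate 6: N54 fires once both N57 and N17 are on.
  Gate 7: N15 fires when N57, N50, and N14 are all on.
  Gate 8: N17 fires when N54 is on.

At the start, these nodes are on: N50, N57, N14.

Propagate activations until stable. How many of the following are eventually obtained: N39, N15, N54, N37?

N57, N50, and N14 are on, so N15 fires (Gate 7).
N39 would need N54 (Gate 3), but N54 never turns on.
N15: reached.
N54 would need N57 and N17 (Gate 6), but N17 never turns on.
N37 would need N39 (Gate 5), but N39 never turns on.
Reached: N15 — 1 of the 4.

1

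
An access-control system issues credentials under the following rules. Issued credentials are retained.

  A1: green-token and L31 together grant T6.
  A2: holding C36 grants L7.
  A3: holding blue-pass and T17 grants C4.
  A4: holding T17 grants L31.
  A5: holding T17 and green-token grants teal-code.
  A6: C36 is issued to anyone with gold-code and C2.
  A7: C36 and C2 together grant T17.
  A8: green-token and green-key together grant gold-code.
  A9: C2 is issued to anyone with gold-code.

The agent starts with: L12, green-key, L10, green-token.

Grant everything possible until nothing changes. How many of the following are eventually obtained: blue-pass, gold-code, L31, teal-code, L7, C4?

4

Holding green-token and green-key grants gold-code (A8).
Holding gold-code grants C2 (A9).
Holding gold-code and C2 grants C36 (A6).
Holding C36 grants L7 (A2).
Holding C36 and C2 grants T17 (A7).
Holding T17 and green-token grants teal-code (A5).
Holding T17 grants L31 (A4).
No rule produces blue-pass, and it is not given.
gold-code: reached.
L31: reached.
teal-code: reached.
L7: reached.
C4 would need blue-pass and T17 (A3), but blue-pass is never granted.
Reached: gold-code, L31, teal-code, and L7 — 4 of the 6.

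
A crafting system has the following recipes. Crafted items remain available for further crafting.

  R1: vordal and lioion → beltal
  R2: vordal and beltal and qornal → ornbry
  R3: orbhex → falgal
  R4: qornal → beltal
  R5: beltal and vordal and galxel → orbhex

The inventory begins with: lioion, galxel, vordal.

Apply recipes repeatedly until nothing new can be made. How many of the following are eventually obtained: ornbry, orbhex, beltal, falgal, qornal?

Using R1, vordal and lioion make beltal.
beltal and vordal and galxel → orbhex (R5).
orbhex → falgal (R3).
ornbry would need vordal, beltal, and qornal (R2), but qornal is never obtained.
orbhex: reached.
beltal: reached.
falgal: reached.
No rule produces qornal, and it is not given.
Reached: orbhex, beltal, and falgal — 3 of the 5.

3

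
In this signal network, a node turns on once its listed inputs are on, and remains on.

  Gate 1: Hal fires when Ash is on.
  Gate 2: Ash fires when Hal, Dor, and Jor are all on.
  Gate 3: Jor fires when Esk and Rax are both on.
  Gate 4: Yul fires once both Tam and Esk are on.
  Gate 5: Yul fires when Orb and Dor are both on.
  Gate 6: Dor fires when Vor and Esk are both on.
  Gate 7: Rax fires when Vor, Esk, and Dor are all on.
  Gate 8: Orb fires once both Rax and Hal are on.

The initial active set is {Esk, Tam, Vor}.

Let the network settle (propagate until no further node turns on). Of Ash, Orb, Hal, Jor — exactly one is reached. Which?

Vor and Esk are on, so Dor fires (Gate 6).
Gate 7: Vor, Esk, and Dor on → Rax on.
Gate 3: Esk and Rax on → Jor on.
Ash would need Hal, Dor, and Jor (Gate 2), but Hal never turns on. Hal would need Ash (Gate 1), but Ash never turns on. Orb would need Rax and Hal (Gate 8), but Hal never turns on.

Jor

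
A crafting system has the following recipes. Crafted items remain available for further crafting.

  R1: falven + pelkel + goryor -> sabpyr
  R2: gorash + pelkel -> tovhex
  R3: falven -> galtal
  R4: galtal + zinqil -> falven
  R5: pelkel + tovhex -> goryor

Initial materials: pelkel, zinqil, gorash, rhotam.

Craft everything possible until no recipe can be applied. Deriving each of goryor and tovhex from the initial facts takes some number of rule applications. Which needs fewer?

tovhex

tovhex: gorash + pelkel -> tovhex (R2). [1 rule application]
goryor: gorash + pelkel -> tovhex (R2). pelkel + tovhex -> goryor (R5). [2 rule applications]
tovhex needs fewer.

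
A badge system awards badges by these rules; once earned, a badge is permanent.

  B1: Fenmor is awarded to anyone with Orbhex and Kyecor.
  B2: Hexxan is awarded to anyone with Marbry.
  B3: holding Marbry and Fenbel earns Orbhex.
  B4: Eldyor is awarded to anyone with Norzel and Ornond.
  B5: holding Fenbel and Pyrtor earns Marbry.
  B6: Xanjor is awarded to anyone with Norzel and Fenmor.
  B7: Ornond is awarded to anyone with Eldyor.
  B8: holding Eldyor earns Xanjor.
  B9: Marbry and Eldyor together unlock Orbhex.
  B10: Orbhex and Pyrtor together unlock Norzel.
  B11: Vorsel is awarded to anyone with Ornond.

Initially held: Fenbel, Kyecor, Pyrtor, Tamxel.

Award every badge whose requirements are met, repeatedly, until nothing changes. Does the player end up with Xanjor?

With Fenbel and Pyrtor, Marbry is earned (B5).
With Marbry and Fenbel, Orbhex is earned (B3).
With Orbhex and Kyecor, Fenmor is earned (B1).
With Orbhex and Pyrtor, Norzel is earned (B10).
With Norzel and Fenmor, Xanjor is earned (B6).

Yes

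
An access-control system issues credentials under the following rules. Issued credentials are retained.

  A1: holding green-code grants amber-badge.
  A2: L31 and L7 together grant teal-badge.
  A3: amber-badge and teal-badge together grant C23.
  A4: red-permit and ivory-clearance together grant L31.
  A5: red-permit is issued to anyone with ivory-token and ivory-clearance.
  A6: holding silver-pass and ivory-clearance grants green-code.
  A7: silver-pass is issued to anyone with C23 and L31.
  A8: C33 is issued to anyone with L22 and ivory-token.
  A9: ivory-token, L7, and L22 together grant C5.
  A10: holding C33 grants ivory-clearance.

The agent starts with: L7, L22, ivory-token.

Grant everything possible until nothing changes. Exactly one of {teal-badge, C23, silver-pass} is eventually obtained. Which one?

teal-badge

Holding L22 and ivory-token grants C33 (A8).
Holding C33 grants ivory-clearance (A10).
Holding ivory-token and ivory-clearance grants red-permit (A5).
Holding red-permit and ivory-clearance grants L31 (A4).
Holding L31 and L7 grants teal-badge (A2).
C23 would need amber-badge and teal-badge (A3), but amber-badge is never granted. silver-pass would need C23 and L31 (A7), but C23 is never granted.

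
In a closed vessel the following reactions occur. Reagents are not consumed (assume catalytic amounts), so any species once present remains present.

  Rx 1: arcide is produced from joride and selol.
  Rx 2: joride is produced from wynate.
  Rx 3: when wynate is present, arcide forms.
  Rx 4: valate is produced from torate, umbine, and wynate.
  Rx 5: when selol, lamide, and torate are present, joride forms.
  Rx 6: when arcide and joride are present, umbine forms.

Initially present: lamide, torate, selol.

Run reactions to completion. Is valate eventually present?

valate would need torate, umbine, and wynate (Rx 4), but wynate never forms.

No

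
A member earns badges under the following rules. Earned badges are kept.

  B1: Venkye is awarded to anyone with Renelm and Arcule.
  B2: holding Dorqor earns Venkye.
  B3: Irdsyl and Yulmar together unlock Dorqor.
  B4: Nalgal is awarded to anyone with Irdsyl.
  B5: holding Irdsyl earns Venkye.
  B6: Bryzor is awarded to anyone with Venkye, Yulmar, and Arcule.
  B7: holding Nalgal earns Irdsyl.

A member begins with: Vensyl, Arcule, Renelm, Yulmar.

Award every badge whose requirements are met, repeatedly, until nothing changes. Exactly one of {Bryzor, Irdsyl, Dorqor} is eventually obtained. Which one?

Bryzor

With Renelm and Arcule, Venkye is earned (B1).
With Venkye, Yulmar, and Arcule, Bryzor is earned (B6).
Dorqor would need Irdsyl and Yulmar (B3), but Irdsyl is never earned. Irdsyl would need Nalgal (B7), but Nalgal is never earned.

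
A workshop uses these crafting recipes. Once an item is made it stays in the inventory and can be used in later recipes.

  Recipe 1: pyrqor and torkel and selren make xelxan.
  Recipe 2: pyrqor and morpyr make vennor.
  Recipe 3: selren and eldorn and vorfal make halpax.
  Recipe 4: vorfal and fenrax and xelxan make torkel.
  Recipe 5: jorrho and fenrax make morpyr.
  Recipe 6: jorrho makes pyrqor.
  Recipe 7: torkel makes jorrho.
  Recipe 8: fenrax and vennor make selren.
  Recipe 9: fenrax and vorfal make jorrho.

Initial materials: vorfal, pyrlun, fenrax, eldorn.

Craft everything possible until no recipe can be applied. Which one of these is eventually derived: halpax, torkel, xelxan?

Using Recipe 9, fenrax and vorfal make jorrho.
jorrho and fenrax → morpyr (Recipe 5).
Using Recipe 6, jorrho makes pyrqor.
pyrqor and morpyr → vennor (Recipe 2).
fenrax and vennor → selren (Recipe 8).
selren and eldorn and vorfal → halpax (Recipe 3).
xelxan would need pyrqor, torkel, and selren (Recipe 1), but torkel is never obtained. torkel would need vorfal, fenrax, and xelxan (Recipe 4), but xelxan is never obtained.

halpax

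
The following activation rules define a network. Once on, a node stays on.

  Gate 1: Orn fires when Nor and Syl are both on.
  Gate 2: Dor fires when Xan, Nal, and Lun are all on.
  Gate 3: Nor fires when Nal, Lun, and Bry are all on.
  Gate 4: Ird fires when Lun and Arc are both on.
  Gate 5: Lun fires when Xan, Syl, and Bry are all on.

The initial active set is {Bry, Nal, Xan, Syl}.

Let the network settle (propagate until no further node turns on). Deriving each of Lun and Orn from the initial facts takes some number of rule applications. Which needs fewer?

Lun: Xan, Syl, and Bry are on, so Lun fires (Gate 5). [1 rule application]
Orn: Xan, Syl, and Bry are on, so Lun fires (Gate 5). Gate 3: Nal, Lun, and Bry on → Nor on. Nor and Syl are on, so Orn fires (Gate 1). [3 rule applications]
Lun needs fewer.

Lun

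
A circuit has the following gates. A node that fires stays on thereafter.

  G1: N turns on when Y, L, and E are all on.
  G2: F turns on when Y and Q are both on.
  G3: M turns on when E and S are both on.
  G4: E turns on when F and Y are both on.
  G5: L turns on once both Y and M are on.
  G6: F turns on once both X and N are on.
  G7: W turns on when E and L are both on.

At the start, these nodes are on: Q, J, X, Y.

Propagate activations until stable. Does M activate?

No

M would need E and S (G3), but S never turns on.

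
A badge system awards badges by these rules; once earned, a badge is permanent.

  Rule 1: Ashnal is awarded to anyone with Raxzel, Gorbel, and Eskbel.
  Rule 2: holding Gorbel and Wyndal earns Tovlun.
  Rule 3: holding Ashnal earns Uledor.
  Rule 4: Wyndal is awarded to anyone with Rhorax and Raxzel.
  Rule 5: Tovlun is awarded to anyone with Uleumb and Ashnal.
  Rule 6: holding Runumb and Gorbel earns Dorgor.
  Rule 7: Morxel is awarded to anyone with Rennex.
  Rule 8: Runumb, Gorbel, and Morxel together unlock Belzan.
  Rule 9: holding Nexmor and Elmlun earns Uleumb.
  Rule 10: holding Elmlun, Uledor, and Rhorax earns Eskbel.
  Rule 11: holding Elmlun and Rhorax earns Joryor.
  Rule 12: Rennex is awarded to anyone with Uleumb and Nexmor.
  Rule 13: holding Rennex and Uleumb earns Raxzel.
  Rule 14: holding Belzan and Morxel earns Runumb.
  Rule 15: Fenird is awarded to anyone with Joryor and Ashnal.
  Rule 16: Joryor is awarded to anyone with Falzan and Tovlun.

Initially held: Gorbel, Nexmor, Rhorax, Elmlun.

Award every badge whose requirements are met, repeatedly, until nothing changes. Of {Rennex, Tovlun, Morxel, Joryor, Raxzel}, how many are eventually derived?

5

With Nexmor and Elmlun, Uleumb is earned (Rule 9).
With Elmlun and Rhorax, Joryor is earned (Rule 11).
With Uleumb and Nexmor, Rennex is earned (Rule 12).
With Rennex and Uleumb, Raxzel is earned (Rule 13).
With Rennex, Morxel is earned (Rule 7).
With Rhorax and Raxzel, Wyndal is earned (Rule 4).
With Gorbel and Wyndal, Tovlun is earned (Rule 2).
Rennex: reached.
Tovlun: reached.
Morxel: reached.
Joryor: reached.
Raxzel: reached.
All 5 are reached.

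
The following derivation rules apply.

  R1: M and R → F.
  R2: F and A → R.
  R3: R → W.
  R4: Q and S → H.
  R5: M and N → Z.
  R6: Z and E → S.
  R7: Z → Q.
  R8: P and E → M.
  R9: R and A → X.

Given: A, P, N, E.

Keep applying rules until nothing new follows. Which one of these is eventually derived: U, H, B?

H

P and E hold, so M follows (R8).
From M and N, R5 gives Z.
From Z, R7 gives Q.
From Z and E, R6 gives S.
Q and S hold, so H follows (R4).
No rule produces U, and it is not given. No rule produces B, and it is not given.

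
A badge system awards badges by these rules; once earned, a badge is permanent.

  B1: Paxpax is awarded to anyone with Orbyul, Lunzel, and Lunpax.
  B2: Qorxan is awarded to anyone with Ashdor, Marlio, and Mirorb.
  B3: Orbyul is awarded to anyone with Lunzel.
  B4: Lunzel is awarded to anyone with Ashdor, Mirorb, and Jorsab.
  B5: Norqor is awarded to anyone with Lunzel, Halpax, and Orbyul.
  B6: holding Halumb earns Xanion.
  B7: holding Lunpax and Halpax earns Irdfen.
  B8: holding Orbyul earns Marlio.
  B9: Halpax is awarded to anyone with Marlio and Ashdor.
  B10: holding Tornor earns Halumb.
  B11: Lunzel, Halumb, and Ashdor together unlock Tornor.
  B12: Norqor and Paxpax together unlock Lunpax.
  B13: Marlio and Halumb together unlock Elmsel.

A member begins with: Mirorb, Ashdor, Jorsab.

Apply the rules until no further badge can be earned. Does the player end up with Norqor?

With Ashdor, Mirorb, and Jorsab, Lunzel is earned (B4).
With Lunzel, Orbyul is earned (B3).
With Orbyul, Marlio is earned (B8).
With Marlio and Ashdor, Halpax is earned (B9).
With Lunzel, Halpax, and Orbyul, Norqor is earned (B5).

Yes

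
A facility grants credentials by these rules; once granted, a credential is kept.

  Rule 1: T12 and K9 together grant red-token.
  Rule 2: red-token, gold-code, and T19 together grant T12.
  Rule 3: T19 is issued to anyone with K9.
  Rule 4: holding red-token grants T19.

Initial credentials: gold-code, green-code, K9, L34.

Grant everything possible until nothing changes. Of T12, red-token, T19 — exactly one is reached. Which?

T19

Holding K9 grants T19 (Rule 3).
red-token would need T12 and K9 (Rule 1), but T12 is never granted. T12 would need red-token, gold-code, and T19 (Rule 2), but red-token is never granted.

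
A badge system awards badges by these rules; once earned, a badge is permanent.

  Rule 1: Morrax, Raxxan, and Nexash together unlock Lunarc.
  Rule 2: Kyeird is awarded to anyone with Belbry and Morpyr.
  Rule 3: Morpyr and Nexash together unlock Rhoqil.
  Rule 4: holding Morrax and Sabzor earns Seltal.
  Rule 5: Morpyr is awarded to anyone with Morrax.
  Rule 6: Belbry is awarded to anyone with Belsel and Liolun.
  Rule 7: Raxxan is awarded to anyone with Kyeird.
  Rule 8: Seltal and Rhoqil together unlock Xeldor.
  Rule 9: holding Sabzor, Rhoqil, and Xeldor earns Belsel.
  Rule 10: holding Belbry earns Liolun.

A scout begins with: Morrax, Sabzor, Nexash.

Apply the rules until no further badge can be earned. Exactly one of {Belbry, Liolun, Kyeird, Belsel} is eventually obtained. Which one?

With Morrax, Morpyr is earned (Rule 5).
With Morrax and Sabzor, Seltal is earned (Rule 4).
With Morpyr and Nexash, Rhoqil is earned (Rule 3).
With Seltal and Rhoqil, Xeldor is earned (Rule 8).
With Sabzor, Rhoqil, and Xeldor, Belsel is earned (Rule 9).
Liolun would need Belbry (Rule 10), but Belbry is never earned. Kyeird would need Belbry and Morpyr (Rule 2), but Belbry is never earned. Belbry would need Belsel and Liolun (Rule 6), but Liolun is never earned.

Belsel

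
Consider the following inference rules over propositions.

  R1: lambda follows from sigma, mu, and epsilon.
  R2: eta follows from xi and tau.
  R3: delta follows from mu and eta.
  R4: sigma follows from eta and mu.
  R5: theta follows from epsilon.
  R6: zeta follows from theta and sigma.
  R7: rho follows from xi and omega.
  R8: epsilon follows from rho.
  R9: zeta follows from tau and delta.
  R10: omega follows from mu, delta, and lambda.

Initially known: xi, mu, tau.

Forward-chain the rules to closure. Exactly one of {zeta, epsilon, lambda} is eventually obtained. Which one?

From xi and tau, R2 gives eta.
From mu and eta, R3 gives delta.
From tau and delta, R9 gives zeta.
epsilon would need rho (R8), but rho is never established. lambda would need sigma, mu, and epsilon (R1), but epsilon is never established.

zeta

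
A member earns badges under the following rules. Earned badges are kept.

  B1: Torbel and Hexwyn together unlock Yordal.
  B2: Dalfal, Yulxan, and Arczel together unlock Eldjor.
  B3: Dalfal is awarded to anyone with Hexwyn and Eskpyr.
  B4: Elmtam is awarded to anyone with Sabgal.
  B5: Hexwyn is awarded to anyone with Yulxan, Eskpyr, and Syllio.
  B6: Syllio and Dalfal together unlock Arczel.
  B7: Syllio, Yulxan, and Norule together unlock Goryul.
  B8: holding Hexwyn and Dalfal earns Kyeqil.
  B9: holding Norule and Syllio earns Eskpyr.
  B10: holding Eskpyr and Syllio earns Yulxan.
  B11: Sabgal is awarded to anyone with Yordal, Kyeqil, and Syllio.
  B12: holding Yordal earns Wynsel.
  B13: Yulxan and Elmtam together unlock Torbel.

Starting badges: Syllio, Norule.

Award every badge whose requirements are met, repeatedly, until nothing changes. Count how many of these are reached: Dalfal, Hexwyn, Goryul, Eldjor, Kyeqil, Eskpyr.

With Norule and Syllio, Eskpyr is earned (B9).
With Eskpyr and Syllio, Yulxan is earned (B10).
With Yulxan, Eskpyr, and Syllio, Hexwyn is earned (B5).
With Syllio, Yulxan, and Norule, Goryul is earned (B7).
With Hexwyn and Eskpyr, Dalfal is earned (B3).
With Syllio and Dalfal, Arczel is earned (B6).
With Hexwyn and Dalfal, Kyeqil is earned (B8).
With Dalfal, Yulxan, and Arczel, Eldjor is earned (B2).
Dalfal: reached.
Hexwyn: reached.
Goryul: reached.
Eldjor: reached.
Kyeqil: reached.
Eskpyr: reached.
All 6 are reached.

6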